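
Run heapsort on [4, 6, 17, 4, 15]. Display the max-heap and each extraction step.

Build heap: [17, 15, 4, 4, 6]
Extract 17: [15, 6, 4, 4, 17]
Extract 15: [6, 4, 4, 15, 17]
Extract 6: [4, 4, 6, 15, 17]
Extract 4: [4, 4, 6, 15, 17]


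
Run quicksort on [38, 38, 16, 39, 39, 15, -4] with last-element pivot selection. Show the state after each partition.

Partition 1: pivot=-4 at index 0 -> [-4, 38, 16, 39, 39, 15, 38]
Partition 2: pivot=38 at index 4 -> [-4, 38, 16, 15, 38, 39, 39]
Partition 3: pivot=15 at index 1 -> [-4, 15, 16, 38, 38, 39, 39]
Partition 4: pivot=38 at index 3 -> [-4, 15, 16, 38, 38, 39, 39]
Partition 5: pivot=39 at index 6 -> [-4, 15, 16, 38, 38, 39, 39]


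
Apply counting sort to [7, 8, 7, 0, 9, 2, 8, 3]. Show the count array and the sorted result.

Count array: [1, 0, 1, 1, 0, 0, 0, 2, 2, 1]
(count[i] = number of elements equal to i)
Cumulative count: [1, 1, 2, 3, 3, 3, 3, 5, 7, 8]
Sorted: [0, 2, 3, 7, 7, 8, 8, 9]


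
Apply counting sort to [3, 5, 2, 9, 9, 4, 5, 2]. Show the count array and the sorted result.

Count array: [0, 0, 2, 1, 1, 2, 0, 0, 0, 2]
(count[i] = number of elements equal to i)
Cumulative count: [0, 0, 2, 3, 4, 6, 6, 6, 6, 8]
Sorted: [2, 2, 3, 4, 5, 5, 9, 9]


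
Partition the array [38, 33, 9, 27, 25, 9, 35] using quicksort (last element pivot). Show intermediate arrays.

Partition 1: pivot=35 at index 5 -> [33, 9, 27, 25, 9, 35, 38]
Partition 2: pivot=9 at index 1 -> [9, 9, 27, 25, 33, 35, 38]
Partition 3: pivot=33 at index 4 -> [9, 9, 27, 25, 33, 35, 38]
Partition 4: pivot=25 at index 2 -> [9, 9, 25, 27, 33, 35, 38]


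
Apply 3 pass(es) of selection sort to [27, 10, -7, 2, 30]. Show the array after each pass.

Pass 1: Select minimum -7 at index 2, swap -> [-7, 10, 27, 2, 30]
Pass 2: Select minimum 2 at index 3, swap -> [-7, 2, 27, 10, 30]
Pass 3: Select minimum 10 at index 3, swap -> [-7, 2, 10, 27, 30]


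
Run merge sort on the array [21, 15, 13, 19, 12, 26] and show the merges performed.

Divide and conquer:
  Merge [15] + [13] -> [13, 15]
  Merge [21] + [13, 15] -> [13, 15, 21]
  Merge [12] + [26] -> [12, 26]
  Merge [19] + [12, 26] -> [12, 19, 26]
  Merge [13, 15, 21] + [12, 19, 26] -> [12, 13, 15, 19, 21, 26]


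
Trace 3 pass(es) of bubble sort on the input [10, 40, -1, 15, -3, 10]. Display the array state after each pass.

After pass 1: [10, -1, 15, -3, 10, 40] (4 swaps)
After pass 2: [-1, 10, -3, 10, 15, 40] (3 swaps)
After pass 3: [-1, -3, 10, 10, 15, 40] (1 swaps)
Total swaps: 8


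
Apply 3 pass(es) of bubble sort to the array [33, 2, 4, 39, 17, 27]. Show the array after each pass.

After pass 1: [2, 4, 33, 17, 27, 39] (4 swaps)
After pass 2: [2, 4, 17, 27, 33, 39] (2 swaps)
After pass 3: [2, 4, 17, 27, 33, 39] (0 swaps)
Total swaps: 6


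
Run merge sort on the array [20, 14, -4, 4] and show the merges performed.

Divide and conquer:
  Merge [20] + [14] -> [14, 20]
  Merge [-4] + [4] -> [-4, 4]
  Merge [14, 20] + [-4, 4] -> [-4, 4, 14, 20]


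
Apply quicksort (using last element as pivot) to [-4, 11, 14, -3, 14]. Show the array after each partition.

Partition 1: pivot=14 at index 4 -> [-4, 11, 14, -3, 14]
Partition 2: pivot=-3 at index 1 -> [-4, -3, 14, 11, 14]
Partition 3: pivot=11 at index 2 -> [-4, -3, 11, 14, 14]


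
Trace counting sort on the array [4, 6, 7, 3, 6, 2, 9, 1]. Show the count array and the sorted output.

Count array: [0, 1, 1, 1, 1, 0, 2, 1, 0, 1]
(count[i] = number of elements equal to i)
Cumulative count: [0, 1, 2, 3, 4, 4, 6, 7, 7, 8]
Sorted: [1, 2, 3, 4, 6, 6, 7, 9]


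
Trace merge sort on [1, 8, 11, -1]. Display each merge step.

Divide and conquer:
  Merge [1] + [8] -> [1, 8]
  Merge [11] + [-1] -> [-1, 11]
  Merge [1, 8] + [-1, 11] -> [-1, 1, 8, 11]


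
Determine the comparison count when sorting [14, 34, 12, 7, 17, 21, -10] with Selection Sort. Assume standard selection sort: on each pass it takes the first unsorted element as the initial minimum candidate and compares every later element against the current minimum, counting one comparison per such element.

Pass 1: scan indices 1..6 for the minimum = 6 comparison(s); min is -10, place at index 0 -> [-10, 34, 12, 7, 17, 21, 14]
Pass 2: scan indices 2..6 for the minimum = 5 comparison(s); min is 7, place at index 1 -> [-10, 7, 12, 34, 17, 21, 14]
Pass 3: scan indices 3..6 for the minimum = 4 comparison(s); min is 12, place at index 2 -> [-10, 7, 12, 34, 17, 21, 14]
Pass 4: scan indices 4..6 for the minimum = 3 comparison(s); min is 14, place at index 3 -> [-10, 7, 12, 14, 17, 21, 34]
Pass 5: scan indices 5..6 for the minimum = 2 comparison(s); min is 17, place at index 4 -> [-10, 7, 12, 14, 17, 21, 34]
Pass 6: scan indices 6..6 for the minimum = 1 comparison(s); min is 21, place at index 5 -> [-10, 7, 12, 14, 17, 21, 34]
Selection sort always scans the whole unsorted suffix, so the count is (n-1) + (n-2) + ... + 1 = n(n-1)/2 = 7*6/2 = 21 regardless of the input order.
Total comparisons: 6 + 5 + 4 + 3 + 2 + 1 = 21


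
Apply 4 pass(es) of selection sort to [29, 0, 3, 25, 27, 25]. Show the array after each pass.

Pass 1: Select minimum 0 at index 1, swap -> [0, 29, 3, 25, 27, 25]
Pass 2: Select minimum 3 at index 2, swap -> [0, 3, 29, 25, 27, 25]
Pass 3: Select minimum 25 at index 3, swap -> [0, 3, 25, 29, 27, 25]
Pass 4: Select minimum 25 at index 5, swap -> [0, 3, 25, 25, 27, 29]


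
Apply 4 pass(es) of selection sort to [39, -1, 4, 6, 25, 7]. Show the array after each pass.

Pass 1: Select minimum -1 at index 1, swap -> [-1, 39, 4, 6, 25, 7]
Pass 2: Select minimum 4 at index 2, swap -> [-1, 4, 39, 6, 25, 7]
Pass 3: Select minimum 6 at index 3, swap -> [-1, 4, 6, 39, 25, 7]
Pass 4: Select minimum 7 at index 5, swap -> [-1, 4, 6, 7, 25, 39]


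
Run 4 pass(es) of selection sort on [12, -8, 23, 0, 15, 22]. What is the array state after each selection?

Pass 1: Select minimum -8 at index 1, swap -> [-8, 12, 23, 0, 15, 22]
Pass 2: Select minimum 0 at index 3, swap -> [-8, 0, 23, 12, 15, 22]
Pass 3: Select minimum 12 at index 3, swap -> [-8, 0, 12, 23, 15, 22]
Pass 4: Select minimum 15 at index 4, swap -> [-8, 0, 12, 15, 23, 22]


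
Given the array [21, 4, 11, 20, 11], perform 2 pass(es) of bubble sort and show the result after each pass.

After pass 1: [4, 11, 20, 11, 21] (4 swaps)
After pass 2: [4, 11, 11, 20, 21] (1 swaps)
Total swaps: 5


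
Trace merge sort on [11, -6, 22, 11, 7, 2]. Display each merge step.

Divide and conquer:
  Merge [-6] + [22] -> [-6, 22]
  Merge [11] + [-6, 22] -> [-6, 11, 22]
  Merge [7] + [2] -> [2, 7]
  Merge [11] + [2, 7] -> [2, 7, 11]
  Merge [-6, 11, 22] + [2, 7, 11] -> [-6, 2, 7, 11, 11, 22]


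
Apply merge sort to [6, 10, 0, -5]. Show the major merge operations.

Divide and conquer:
  Merge [6] + [10] -> [6, 10]
  Merge [0] + [-5] -> [-5, 0]
  Merge [6, 10] + [-5, 0] -> [-5, 0, 6, 10]


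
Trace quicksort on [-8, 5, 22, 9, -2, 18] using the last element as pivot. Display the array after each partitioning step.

Partition 1: pivot=18 at index 4 -> [-8, 5, 9, -2, 18, 22]
Partition 2: pivot=-2 at index 1 -> [-8, -2, 9, 5, 18, 22]
Partition 3: pivot=5 at index 2 -> [-8, -2, 5, 9, 18, 22]


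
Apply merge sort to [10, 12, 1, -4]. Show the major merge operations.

Divide and conquer:
  Merge [10] + [12] -> [10, 12]
  Merge [1] + [-4] -> [-4, 1]
  Merge [10, 12] + [-4, 1] -> [-4, 1, 10, 12]


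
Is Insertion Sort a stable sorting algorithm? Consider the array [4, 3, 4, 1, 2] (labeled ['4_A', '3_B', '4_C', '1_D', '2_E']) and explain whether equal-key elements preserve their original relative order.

Trace Insertion Sort on the labeled array (the key is the number; the letter only tracks identity):
  Insert 3_B at index 0: [3_B, 4_A, 4_C, 1_D, 2_E]
  Insert 4_C at index 2: [3_B, 4_A, 4_C, 1_D, 2_E]
  Insert 1_D at index 0: [1_D, 3_B, 4_A, 4_C, 2_E]
  Insert 2_E at index 1: [1_D, 2_E, 3_B, 4_A, 4_C]
Final order: [1_D, 2_E, 3_B, 4_A, 4_C]
Equal keys:
  value 4: originally 4_A, 4_C; after sorting 4_A, 4_C -> order preserved
All equal keys kept their original relative order. Insertion Sort is stable: elements are shifted only while they are strictly greater than the key, so a key is inserted after any equal elements already placed.
Answer: Stable


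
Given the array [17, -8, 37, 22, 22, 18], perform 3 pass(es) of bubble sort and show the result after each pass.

After pass 1: [-8, 17, 22, 22, 18, 37] (4 swaps)
After pass 2: [-8, 17, 22, 18, 22, 37] (1 swaps)
After pass 3: [-8, 17, 18, 22, 22, 37] (1 swaps)
Total swaps: 6


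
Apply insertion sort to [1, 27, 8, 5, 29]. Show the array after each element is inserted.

First element 1 is already 'sorted'
Insert 27: shifted 0 elements -> [1, 27, 8, 5, 29]
Insert 8: shifted 1 elements -> [1, 8, 27, 5, 29]
Insert 5: shifted 2 elements -> [1, 5, 8, 27, 29]
Insert 29: shifted 0 elements -> [1, 5, 8, 27, 29]


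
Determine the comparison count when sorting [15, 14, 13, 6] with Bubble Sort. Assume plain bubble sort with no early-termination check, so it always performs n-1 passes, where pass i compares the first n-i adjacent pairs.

Pass 1: compare adjacent pairs (0,1)..(2,3) = 3 comparison(s), 3 swap(s) -> [14, 13, 6, 15]
Pass 2: compare adjacent pairs (0,1)..(1,2) = 2 comparison(s), 2 swap(s) -> [13, 6, 14, 15]
Pass 3: compare adjacent pairs (0,1)..(0,1) = 1 comparison(s), 1 swap(s) -> [6, 13, 14, 15]
Total comparisons: 3 + 2 + 1 = 6


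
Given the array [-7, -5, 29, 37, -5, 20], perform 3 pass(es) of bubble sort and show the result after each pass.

After pass 1: [-7, -5, 29, -5, 20, 37] (2 swaps)
After pass 2: [-7, -5, -5, 20, 29, 37] (2 swaps)
After pass 3: [-7, -5, -5, 20, 29, 37] (0 swaps)
Total swaps: 4


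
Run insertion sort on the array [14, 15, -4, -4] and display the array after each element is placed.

First element 14 is already 'sorted'
Insert 15: shifted 0 elements -> [14, 15, -4, -4]
Insert -4: shifted 2 elements -> [-4, 14, 15, -4]
Insert -4: shifted 2 elements -> [-4, -4, 14, 15]


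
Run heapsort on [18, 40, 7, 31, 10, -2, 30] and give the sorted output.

Build heap: [40, 31, 30, 18, 10, -2, 7]
Extract 40: [31, 18, 30, 7, 10, -2, 40]
Extract 31: [30, 18, -2, 7, 10, 31, 40]
Extract 30: [18, 10, -2, 7, 30, 31, 40]
Extract 18: [10, 7, -2, 18, 30, 31, 40]
Extract 10: [7, -2, 10, 18, 30, 31, 40]
Extract 7: [-2, 7, 10, 18, 30, 31, 40]


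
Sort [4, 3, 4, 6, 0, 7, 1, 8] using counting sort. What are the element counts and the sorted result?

Count array: [1, 1, 0, 1, 2, 0, 1, 1, 1]
(count[i] = number of elements equal to i)
Cumulative count: [1, 2, 2, 3, 5, 5, 6, 7, 8]
Sorted: [0, 1, 3, 4, 4, 6, 7, 8]


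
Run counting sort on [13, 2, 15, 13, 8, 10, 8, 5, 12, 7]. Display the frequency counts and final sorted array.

Count array: [0, 0, 1, 0, 0, 1, 0, 1, 2, 0, 1, 0, 1, 2, 0, 1]
(count[i] = number of elements equal to i)
Cumulative count: [0, 0, 1, 1, 1, 2, 2, 3, 5, 5, 6, 6, 7, 9, 9, 10]
Sorted: [2, 5, 7, 8, 8, 10, 12, 13, 13, 15]


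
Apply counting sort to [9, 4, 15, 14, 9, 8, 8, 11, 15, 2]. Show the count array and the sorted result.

Count array: [0, 0, 1, 0, 1, 0, 0, 0, 2, 2, 0, 1, 0, 0, 1, 2]
(count[i] = number of elements equal to i)
Cumulative count: [0, 0, 1, 1, 2, 2, 2, 2, 4, 6, 6, 7, 7, 7, 8, 10]
Sorted: [2, 4, 8, 8, 9, 9, 11, 14, 15, 15]


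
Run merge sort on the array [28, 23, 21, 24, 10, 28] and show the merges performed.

Divide and conquer:
  Merge [23] + [21] -> [21, 23]
  Merge [28] + [21, 23] -> [21, 23, 28]
  Merge [10] + [28] -> [10, 28]
  Merge [24] + [10, 28] -> [10, 24, 28]
  Merge [21, 23, 28] + [10, 24, 28] -> [10, 21, 23, 24, 28, 28]


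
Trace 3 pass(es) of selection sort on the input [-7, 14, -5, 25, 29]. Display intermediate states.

Pass 1: Select minimum -7 at index 0, swap -> [-7, 14, -5, 25, 29]
Pass 2: Select minimum -5 at index 2, swap -> [-7, -5, 14, 25, 29]
Pass 3: Select minimum 14 at index 2, swap -> [-7, -5, 14, 25, 29]


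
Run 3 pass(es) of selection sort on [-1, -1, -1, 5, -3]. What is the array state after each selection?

Pass 1: Select minimum -3 at index 4, swap -> [-3, -1, -1, 5, -1]
Pass 2: Select minimum -1 at index 1, swap -> [-3, -1, -1, 5, -1]
Pass 3: Select minimum -1 at index 2, swap -> [-3, -1, -1, 5, -1]


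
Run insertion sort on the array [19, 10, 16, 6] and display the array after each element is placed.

First element 19 is already 'sorted'
Insert 10: shifted 1 elements -> [10, 19, 16, 6]
Insert 16: shifted 1 elements -> [10, 16, 19, 6]
Insert 6: shifted 3 elements -> [6, 10, 16, 19]


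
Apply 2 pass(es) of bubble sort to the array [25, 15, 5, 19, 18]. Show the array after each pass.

After pass 1: [15, 5, 19, 18, 25] (4 swaps)
After pass 2: [5, 15, 18, 19, 25] (2 swaps)
Total swaps: 6


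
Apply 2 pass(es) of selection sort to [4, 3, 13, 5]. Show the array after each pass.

Pass 1: Select minimum 3 at index 1, swap -> [3, 4, 13, 5]
Pass 2: Select minimum 4 at index 1, swap -> [3, 4, 13, 5]


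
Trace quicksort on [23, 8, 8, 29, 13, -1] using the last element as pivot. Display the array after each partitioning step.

Partition 1: pivot=-1 at index 0 -> [-1, 8, 8, 29, 13, 23]
Partition 2: pivot=23 at index 4 -> [-1, 8, 8, 13, 23, 29]
Partition 3: pivot=13 at index 3 -> [-1, 8, 8, 13, 23, 29]
Partition 4: pivot=8 at index 2 -> [-1, 8, 8, 13, 23, 29]


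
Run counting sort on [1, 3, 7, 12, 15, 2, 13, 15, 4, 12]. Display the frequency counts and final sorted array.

Count array: [0, 1, 1, 1, 1, 0, 0, 1, 0, 0, 0, 0, 2, 1, 0, 2]
(count[i] = number of elements equal to i)
Cumulative count: [0, 1, 2, 3, 4, 4, 4, 5, 5, 5, 5, 5, 7, 8, 8, 10]
Sorted: [1, 2, 3, 4, 7, 12, 12, 13, 15, 15]


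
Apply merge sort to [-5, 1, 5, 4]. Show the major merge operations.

Divide and conquer:
  Merge [-5] + [1] -> [-5, 1]
  Merge [5] + [4] -> [4, 5]
  Merge [-5, 1] + [4, 5] -> [-5, 1, 4, 5]


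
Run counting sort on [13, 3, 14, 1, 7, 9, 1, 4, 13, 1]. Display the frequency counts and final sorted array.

Count array: [0, 3, 0, 1, 1, 0, 0, 1, 0, 1, 0, 0, 0, 2, 1]
(count[i] = number of elements equal to i)
Cumulative count: [0, 3, 3, 4, 5, 5, 5, 6, 6, 7, 7, 7, 7, 9, 10]
Sorted: [1, 1, 1, 3, 4, 7, 9, 13, 13, 14]


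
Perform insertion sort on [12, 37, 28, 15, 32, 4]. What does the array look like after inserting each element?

First element 12 is already 'sorted'
Insert 37: shifted 0 elements -> [12, 37, 28, 15, 32, 4]
Insert 28: shifted 1 elements -> [12, 28, 37, 15, 32, 4]
Insert 15: shifted 2 elements -> [12, 15, 28, 37, 32, 4]
Insert 32: shifted 1 elements -> [12, 15, 28, 32, 37, 4]
Insert 4: shifted 5 elements -> [4, 12, 15, 28, 32, 37]


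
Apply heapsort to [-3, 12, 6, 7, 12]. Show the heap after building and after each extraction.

Build heap: [12, 12, 6, 7, -3]
Extract 12: [12, 7, 6, -3, 12]
Extract 12: [7, -3, 6, 12, 12]
Extract 7: [6, -3, 7, 12, 12]
Extract 6: [-3, 6, 7, 12, 12]


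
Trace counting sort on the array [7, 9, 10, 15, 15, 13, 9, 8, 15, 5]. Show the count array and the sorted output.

Count array: [0, 0, 0, 0, 0, 1, 0, 1, 1, 2, 1, 0, 0, 1, 0, 3]
(count[i] = number of elements equal to i)
Cumulative count: [0, 0, 0, 0, 0, 1, 1, 2, 3, 5, 6, 6, 6, 7, 7, 10]
Sorted: [5, 7, 8, 9, 9, 10, 13, 15, 15, 15]


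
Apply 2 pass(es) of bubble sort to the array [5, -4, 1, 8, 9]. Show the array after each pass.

After pass 1: [-4, 1, 5, 8, 9] (2 swaps)
After pass 2: [-4, 1, 5, 8, 9] (0 swaps)
Total swaps: 2


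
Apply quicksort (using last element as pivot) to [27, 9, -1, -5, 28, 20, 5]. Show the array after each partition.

Partition 1: pivot=5 at index 2 -> [-1, -5, 5, 9, 28, 20, 27]
Partition 2: pivot=-5 at index 0 -> [-5, -1, 5, 9, 28, 20, 27]
Partition 3: pivot=27 at index 5 -> [-5, -1, 5, 9, 20, 27, 28]
Partition 4: pivot=20 at index 4 -> [-5, -1, 5, 9, 20, 27, 28]


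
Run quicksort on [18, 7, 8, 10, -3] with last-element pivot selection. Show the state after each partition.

Partition 1: pivot=-3 at index 0 -> [-3, 7, 8, 10, 18]
Partition 2: pivot=18 at index 4 -> [-3, 7, 8, 10, 18]
Partition 3: pivot=10 at index 3 -> [-3, 7, 8, 10, 18]
Partition 4: pivot=8 at index 2 -> [-3, 7, 8, 10, 18]


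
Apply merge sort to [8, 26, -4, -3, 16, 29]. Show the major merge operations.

Divide and conquer:
  Merge [26] + [-4] -> [-4, 26]
  Merge [8] + [-4, 26] -> [-4, 8, 26]
  Merge [16] + [29] -> [16, 29]
  Merge [-3] + [16, 29] -> [-3, 16, 29]
  Merge [-4, 8, 26] + [-3, 16, 29] -> [-4, -3, 8, 16, 26, 29]


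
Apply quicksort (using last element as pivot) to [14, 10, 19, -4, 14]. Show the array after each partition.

Partition 1: pivot=14 at index 3 -> [14, 10, -4, 14, 19]
Partition 2: pivot=-4 at index 0 -> [-4, 10, 14, 14, 19]
Partition 3: pivot=14 at index 2 -> [-4, 10, 14, 14, 19]


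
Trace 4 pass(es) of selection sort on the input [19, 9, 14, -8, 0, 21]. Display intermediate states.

Pass 1: Select minimum -8 at index 3, swap -> [-8, 9, 14, 19, 0, 21]
Pass 2: Select minimum 0 at index 4, swap -> [-8, 0, 14, 19, 9, 21]
Pass 3: Select minimum 9 at index 4, swap -> [-8, 0, 9, 19, 14, 21]
Pass 4: Select minimum 14 at index 4, swap -> [-8, 0, 9, 14, 19, 21]


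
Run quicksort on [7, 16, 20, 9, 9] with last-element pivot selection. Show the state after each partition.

Partition 1: pivot=9 at index 2 -> [7, 9, 9, 16, 20]
Partition 2: pivot=9 at index 1 -> [7, 9, 9, 16, 20]
Partition 3: pivot=20 at index 4 -> [7, 9, 9, 16, 20]


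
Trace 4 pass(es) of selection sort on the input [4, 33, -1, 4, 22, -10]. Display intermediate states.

Pass 1: Select minimum -10 at index 5, swap -> [-10, 33, -1, 4, 22, 4]
Pass 2: Select minimum -1 at index 2, swap -> [-10, -1, 33, 4, 22, 4]
Pass 3: Select minimum 4 at index 3, swap -> [-10, -1, 4, 33, 22, 4]
Pass 4: Select minimum 4 at index 5, swap -> [-10, -1, 4, 4, 22, 33]


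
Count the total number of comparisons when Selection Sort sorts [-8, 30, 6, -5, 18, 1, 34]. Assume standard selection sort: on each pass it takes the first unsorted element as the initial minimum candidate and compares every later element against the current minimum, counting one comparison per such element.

Pass 1: scan indices 1..6 for the minimum = 6 comparison(s); min is -8, place at index 0 -> [-8, 30, 6, -5, 18, 1, 34]
Pass 2: scan indices 2..6 for the minimum = 5 comparison(s); min is -5, place at index 1 -> [-8, -5, 6, 30, 18, 1, 34]
Pass 3: scan indices 3..6 for the minimum = 4 comparison(s); min is 1, place at index 2 -> [-8, -5, 1, 30, 18, 6, 34]
Pass 4: scan indices 4..6 for the minimum = 3 comparison(s); min is 6, place at index 3 -> [-8, -5, 1, 6, 18, 30, 34]
Pass 5: scan indices 5..6 for the minimum = 2 comparison(s); min is 18, place at index 4 -> [-8, -5, 1, 6, 18, 30, 34]
Pass 6: scan indices 6..6 for the minimum = 1 comparison(s); min is 30, place at index 5 -> [-8, -5, 1, 6, 18, 30, 34]
Selection sort always scans the whole unsorted suffix, so the count is (n-1) + (n-2) + ... + 1 = n(n-1)/2 = 7*6/2 = 21 regardless of the input order.
Total comparisons: 6 + 5 + 4 + 3 + 2 + 1 = 21


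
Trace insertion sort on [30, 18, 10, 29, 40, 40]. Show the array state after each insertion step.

First element 30 is already 'sorted'
Insert 18: shifted 1 elements -> [18, 30, 10, 29, 40, 40]
Insert 10: shifted 2 elements -> [10, 18, 30, 29, 40, 40]
Insert 29: shifted 1 elements -> [10, 18, 29, 30, 40, 40]
Insert 40: shifted 0 elements -> [10, 18, 29, 30, 40, 40]
Insert 40: shifted 0 elements -> [10, 18, 29, 30, 40, 40]


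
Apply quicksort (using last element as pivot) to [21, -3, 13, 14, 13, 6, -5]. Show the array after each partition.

Partition 1: pivot=-5 at index 0 -> [-5, -3, 13, 14, 13, 6, 21]
Partition 2: pivot=21 at index 6 -> [-5, -3, 13, 14, 13, 6, 21]
Partition 3: pivot=6 at index 2 -> [-5, -3, 6, 14, 13, 13, 21]
Partition 4: pivot=13 at index 4 -> [-5, -3, 6, 13, 13, 14, 21]


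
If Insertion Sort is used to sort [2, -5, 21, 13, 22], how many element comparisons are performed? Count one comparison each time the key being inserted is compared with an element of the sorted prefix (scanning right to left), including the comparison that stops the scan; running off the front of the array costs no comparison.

Insert -5: 2 > -5 (shift), reached front = 1 comparison(s) -> [-5, 2, 21, 13, 22]
Insert 21: 2 <= 21 (stop) = 1 comparison(s) -> [-5, 2, 21, 13, 22]
Insert 13: 21 > 13 (shift), 2 <= 13 (stop) = 2 comparison(s) -> [-5, 2, 13, 21, 22]
Insert 22: 21 <= 22 (stop) = 1 comparison(s) -> [-5, 2, 13, 21, 22]
Total comparisons: 1 + 1 + 2 + 1 = 5


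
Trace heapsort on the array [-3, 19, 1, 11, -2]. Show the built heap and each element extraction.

Build heap: [19, 11, 1, -3, -2]
Extract 19: [11, -2, 1, -3, 19]
Extract 11: [1, -2, -3, 11, 19]
Extract 1: [-2, -3, 1, 11, 19]
Extract -2: [-3, -2, 1, 11, 19]


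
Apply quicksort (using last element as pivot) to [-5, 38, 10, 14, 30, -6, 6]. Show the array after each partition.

Partition 1: pivot=6 at index 2 -> [-5, -6, 6, 14, 30, 38, 10]
Partition 2: pivot=-6 at index 0 -> [-6, -5, 6, 14, 30, 38, 10]
Partition 3: pivot=10 at index 3 -> [-6, -5, 6, 10, 30, 38, 14]
Partition 4: pivot=14 at index 4 -> [-6, -5, 6, 10, 14, 38, 30]
Partition 5: pivot=30 at index 5 -> [-6, -5, 6, 10, 14, 30, 38]


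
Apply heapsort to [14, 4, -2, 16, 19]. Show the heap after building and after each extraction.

Build heap: [19, 16, -2, 14, 4]
Extract 19: [16, 14, -2, 4, 19]
Extract 16: [14, 4, -2, 16, 19]
Extract 14: [4, -2, 14, 16, 19]
Extract 4: [-2, 4, 14, 16, 19]


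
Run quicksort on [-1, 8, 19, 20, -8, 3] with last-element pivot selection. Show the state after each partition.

Partition 1: pivot=3 at index 2 -> [-1, -8, 3, 20, 8, 19]
Partition 2: pivot=-8 at index 0 -> [-8, -1, 3, 20, 8, 19]
Partition 3: pivot=19 at index 4 -> [-8, -1, 3, 8, 19, 20]


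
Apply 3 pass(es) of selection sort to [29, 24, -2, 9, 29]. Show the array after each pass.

Pass 1: Select minimum -2 at index 2, swap -> [-2, 24, 29, 9, 29]
Pass 2: Select minimum 9 at index 3, swap -> [-2, 9, 29, 24, 29]
Pass 3: Select minimum 24 at index 3, swap -> [-2, 9, 24, 29, 29]


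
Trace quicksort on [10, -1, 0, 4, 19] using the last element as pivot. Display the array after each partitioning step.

Partition 1: pivot=19 at index 4 -> [10, -1, 0, 4, 19]
Partition 2: pivot=4 at index 2 -> [-1, 0, 4, 10, 19]
Partition 3: pivot=0 at index 1 -> [-1, 0, 4, 10, 19]


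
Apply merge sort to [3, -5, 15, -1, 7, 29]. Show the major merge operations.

Divide and conquer:
  Merge [-5] + [15] -> [-5, 15]
  Merge [3] + [-5, 15] -> [-5, 3, 15]
  Merge [7] + [29] -> [7, 29]
  Merge [-1] + [7, 29] -> [-1, 7, 29]
  Merge [-5, 3, 15] + [-1, 7, 29] -> [-5, -1, 3, 7, 15, 29]


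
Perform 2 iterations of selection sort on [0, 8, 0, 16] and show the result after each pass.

Pass 1: Select minimum 0 at index 0, swap -> [0, 8, 0, 16]
Pass 2: Select minimum 0 at index 2, swap -> [0, 0, 8, 16]


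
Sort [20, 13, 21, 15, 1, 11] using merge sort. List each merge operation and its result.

Divide and conquer:
  Merge [13] + [21] -> [13, 21]
  Merge [20] + [13, 21] -> [13, 20, 21]
  Merge [1] + [11] -> [1, 11]
  Merge [15] + [1, 11] -> [1, 11, 15]
  Merge [13, 20, 21] + [1, 11, 15] -> [1, 11, 13, 15, 20, 21]


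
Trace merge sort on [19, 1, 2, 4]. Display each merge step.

Divide and conquer:
  Merge [19] + [1] -> [1, 19]
  Merge [2] + [4] -> [2, 4]
  Merge [1, 19] + [2, 4] -> [1, 2, 4, 19]


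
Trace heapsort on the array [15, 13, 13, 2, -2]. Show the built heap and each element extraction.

Build heap: [15, 13, 13, 2, -2]
Extract 15: [13, 2, 13, -2, 15]
Extract 13: [13, 2, -2, 13, 15]
Extract 13: [2, -2, 13, 13, 15]
Extract 2: [-2, 2, 13, 13, 15]


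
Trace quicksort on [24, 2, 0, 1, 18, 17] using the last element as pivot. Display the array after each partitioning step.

Partition 1: pivot=17 at index 3 -> [2, 0, 1, 17, 18, 24]
Partition 2: pivot=1 at index 1 -> [0, 1, 2, 17, 18, 24]
Partition 3: pivot=24 at index 5 -> [0, 1, 2, 17, 18, 24]


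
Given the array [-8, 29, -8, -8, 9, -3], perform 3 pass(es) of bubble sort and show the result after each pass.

After pass 1: [-8, -8, -8, 9, -3, 29] (4 swaps)
After pass 2: [-8, -8, -8, -3, 9, 29] (1 swaps)
After pass 3: [-8, -8, -8, -3, 9, 29] (0 swaps)
Total swaps: 5


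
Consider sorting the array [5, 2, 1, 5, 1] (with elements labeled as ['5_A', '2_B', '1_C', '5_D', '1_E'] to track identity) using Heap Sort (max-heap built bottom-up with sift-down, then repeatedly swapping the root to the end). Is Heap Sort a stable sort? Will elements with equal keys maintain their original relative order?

Trace Heap Sort on the labeled array (the key is the number; the letter only tracks identity):
  Build max-heap: [5_A, 5_D, 1_C, 2_B, 1_E]
  Swap root 5_A to index 4, re-heapify first 4 -> [5_D, 2_B, 1_C, 1_E, 5_A]
  Swap root 5_D to index 3, re-heapify first 3 -> [2_B, 1_E, 1_C, 5_D, 5_A]
  Swap root 2_B to index 2, re-heapify first 2 -> [1_C, 1_E, 2_B, 5_D, 5_A]
  Swap root 1_C to index 1, re-heapify first 1 -> [1_E, 1_C, 2_B, 5_D, 5_A]
Final order: [1_E, 1_C, 2_B, 5_D, 5_A]
Equal keys:
  value 1: originally 1_C, 1_E; after sorting 1_E, 1_C -> order changed
  value 5: originally 5_A, 5_D; after sorting 5_D, 5_A -> order changed
Equal keys were reordered, so Heap Sort is not stable: heap construction and root-to-end swaps move elements without regard to the original order of equal keys. (One such input is enough; an unstable sort may happen to preserve order on other inputs, but it gives no guarantee.)
Answer: Not stable


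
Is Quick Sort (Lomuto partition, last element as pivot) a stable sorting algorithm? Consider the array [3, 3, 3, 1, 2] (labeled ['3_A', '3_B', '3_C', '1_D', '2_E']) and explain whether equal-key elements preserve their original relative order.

Trace Quick Sort on the labeled array (the key is the number; the letter only tracks identity):
  Partition indices 0..4 around pivot 2_E -> [1_D, 2_E, 3_C, 3_A, 3_B]
  Partition indices 2..4 around pivot 3_B -> [1_D, 2_E, 3_C, 3_A, 3_B]
  Partition indices 2..3 around pivot 3_A -> [1_D, 2_E, 3_C, 3_A, 3_B]
Final order: [1_D, 2_E, 3_C, 3_A, 3_B]
Equal keys:
  value 3: originally 3_A, 3_B, 3_C; after sorting 3_C, 3_A, 3_B -> order changed
Equal keys were reordered, so Quick Sort is not stable: partition swaps elements across long distances and can reorder equal keys. (One such input is enough; an unstable sort may happen to preserve order on other inputs, but it gives no guarantee.)
Answer: Not stable


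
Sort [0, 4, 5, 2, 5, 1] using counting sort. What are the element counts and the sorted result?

Count array: [1, 1, 1, 0, 1, 2]
(count[i] = number of elements equal to i)
Cumulative count: [1, 2, 3, 3, 4, 6]
Sorted: [0, 1, 2, 4, 5, 5]


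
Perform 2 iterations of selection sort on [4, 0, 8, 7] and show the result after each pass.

Pass 1: Select minimum 0 at index 1, swap -> [0, 4, 8, 7]
Pass 2: Select minimum 4 at index 1, swap -> [0, 4, 8, 7]


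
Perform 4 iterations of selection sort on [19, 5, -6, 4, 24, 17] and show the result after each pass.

Pass 1: Select minimum -6 at index 2, swap -> [-6, 5, 19, 4, 24, 17]
Pass 2: Select minimum 4 at index 3, swap -> [-6, 4, 19, 5, 24, 17]
Pass 3: Select minimum 5 at index 3, swap -> [-6, 4, 5, 19, 24, 17]
Pass 4: Select minimum 17 at index 5, swap -> [-6, 4, 5, 17, 24, 19]


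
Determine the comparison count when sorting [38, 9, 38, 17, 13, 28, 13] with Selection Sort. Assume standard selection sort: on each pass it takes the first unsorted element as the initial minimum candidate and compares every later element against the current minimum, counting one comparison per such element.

Pass 1: scan indices 1..6 for the minimum = 6 comparison(s); min is 9, place at index 0 -> [9, 38, 38, 17, 13, 28, 13]
Pass 2: scan indices 2..6 for the minimum = 5 comparison(s); min is 13, place at index 1 -> [9, 13, 38, 17, 38, 28, 13]
Pass 3: scan indices 3..6 for the minimum = 4 comparison(s); min is 13, place at index 2 -> [9, 13, 13, 17, 38, 28, 38]
Pass 4: scan indices 4..6 for the minimum = 3 comparison(s); min is 17, place at index 3 -> [9, 13, 13, 17, 38, 28, 38]
Pass 5: scan indices 5..6 for the minimum = 2 comparison(s); min is 28, place at index 4 -> [9, 13, 13, 17, 28, 38, 38]
Pass 6: scan indices 6..6 for the minimum = 1 comparison(s); min is 38, place at index 5 -> [9, 13, 13, 17, 28, 38, 38]
Selection sort always scans the whole unsorted suffix, so the count is (n-1) + (n-2) + ... + 1 = n(n-1)/2 = 7*6/2 = 21 regardless of the input order.
Total comparisons: 6 + 5 + 4 + 3 + 2 + 1 = 21


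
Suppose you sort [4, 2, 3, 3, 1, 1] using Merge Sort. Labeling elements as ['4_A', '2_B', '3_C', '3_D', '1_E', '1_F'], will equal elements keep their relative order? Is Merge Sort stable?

Trace Merge Sort on the labeled array (the key is the number; the letter only tracks identity):
  Merge [2_B] + [3_C] -> [2_B, 3_C]
  Merge [4_A] + [2_B, 3_C] -> [2_B, 3_C, 4_A]
  Merge [1_E] + [1_F] -> [1_E, 1_F]
  Merge [3_D] + [1_E, 1_F] -> [1_E, 1_F, 3_D]
  Merge [2_B, 3_C, 4_A] + [1_E, 1_F, 3_D] -> [1_E, 1_F, 2_B, 3_C, 3_D, 4_A]
Final order: [1_E, 1_F, 2_B, 3_C, 3_D, 4_A]
Equal keys:
  value 1: originally 1_E, 1_F; after sorting 1_E, 1_F -> order preserved
  value 3: originally 3_C, 3_D; after sorting 3_C, 3_D -> order preserved
All equal keys kept their original relative order. Merge Sort is stable: when the heads of the two halves are equal the merge takes from the left half first.
Answer: Stable


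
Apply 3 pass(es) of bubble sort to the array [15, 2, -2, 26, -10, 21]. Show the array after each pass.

After pass 1: [2, -2, 15, -10, 21, 26] (4 swaps)
After pass 2: [-2, 2, -10, 15, 21, 26] (2 swaps)
After pass 3: [-2, -10, 2, 15, 21, 26] (1 swaps)
Total swaps: 7


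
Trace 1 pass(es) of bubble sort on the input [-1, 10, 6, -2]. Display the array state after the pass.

After pass 1: [-1, 6, -2, 10] (2 swaps)
Total swaps: 2


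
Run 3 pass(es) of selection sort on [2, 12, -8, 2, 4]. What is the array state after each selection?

Pass 1: Select minimum -8 at index 2, swap -> [-8, 12, 2, 2, 4]
Pass 2: Select minimum 2 at index 2, swap -> [-8, 2, 12, 2, 4]
Pass 3: Select minimum 2 at index 3, swap -> [-8, 2, 2, 12, 4]


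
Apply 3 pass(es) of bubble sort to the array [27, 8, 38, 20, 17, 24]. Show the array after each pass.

After pass 1: [8, 27, 20, 17, 24, 38] (4 swaps)
After pass 2: [8, 20, 17, 24, 27, 38] (3 swaps)
After pass 3: [8, 17, 20, 24, 27, 38] (1 swaps)
Total swaps: 8


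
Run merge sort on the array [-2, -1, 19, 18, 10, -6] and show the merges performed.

Divide and conquer:
  Merge [-1] + [19] -> [-1, 19]
  Merge [-2] + [-1, 19] -> [-2, -1, 19]
  Merge [10] + [-6] -> [-6, 10]
  Merge [18] + [-6, 10] -> [-6, 10, 18]
  Merge [-2, -1, 19] + [-6, 10, 18] -> [-6, -2, -1, 10, 18, 19]


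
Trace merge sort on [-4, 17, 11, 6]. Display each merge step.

Divide and conquer:
  Merge [-4] + [17] -> [-4, 17]
  Merge [11] + [6] -> [6, 11]
  Merge [-4, 17] + [6, 11] -> [-4, 6, 11, 17]


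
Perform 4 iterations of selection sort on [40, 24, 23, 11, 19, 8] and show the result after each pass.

Pass 1: Select minimum 8 at index 5, swap -> [8, 24, 23, 11, 19, 40]
Pass 2: Select minimum 11 at index 3, swap -> [8, 11, 23, 24, 19, 40]
Pass 3: Select minimum 19 at index 4, swap -> [8, 11, 19, 24, 23, 40]
Pass 4: Select minimum 23 at index 4, swap -> [8, 11, 19, 23, 24, 40]


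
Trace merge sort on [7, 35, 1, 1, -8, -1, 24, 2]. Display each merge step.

Divide and conquer:
  Merge [7] + [35] -> [7, 35]
  Merge [1] + [1] -> [1, 1]
  Merge [7, 35] + [1, 1] -> [1, 1, 7, 35]
  Merge [-8] + [-1] -> [-8, -1]
  Merge [24] + [2] -> [2, 24]
  Merge [-8, -1] + [2, 24] -> [-8, -1, 2, 24]
  Merge [1, 1, 7, 35] + [-8, -1, 2, 24] -> [-8, -1, 1, 1, 2, 7, 24, 35]


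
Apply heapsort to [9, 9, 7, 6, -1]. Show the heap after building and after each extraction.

Build heap: [9, 9, 7, 6, -1]
Extract 9: [9, 6, 7, -1, 9]
Extract 9: [7, 6, -1, 9, 9]
Extract 7: [6, -1, 7, 9, 9]
Extract 6: [-1, 6, 7, 9, 9]


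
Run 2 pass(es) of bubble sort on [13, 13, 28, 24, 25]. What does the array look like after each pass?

After pass 1: [13, 13, 24, 25, 28] (2 swaps)
After pass 2: [13, 13, 24, 25, 28] (0 swaps)
Total swaps: 2


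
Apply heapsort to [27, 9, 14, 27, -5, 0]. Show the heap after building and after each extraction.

Build heap: [27, 27, 14, 9, -5, 0]
Extract 27: [27, 9, 14, 0, -5, 27]
Extract 27: [14, 9, -5, 0, 27, 27]
Extract 14: [9, 0, -5, 14, 27, 27]
Extract 9: [0, -5, 9, 14, 27, 27]
Extract 0: [-5, 0, 9, 14, 27, 27]


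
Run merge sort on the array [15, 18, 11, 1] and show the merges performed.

Divide and conquer:
  Merge [15] + [18] -> [15, 18]
  Merge [11] + [1] -> [1, 11]
  Merge [15, 18] + [1, 11] -> [1, 11, 15, 18]


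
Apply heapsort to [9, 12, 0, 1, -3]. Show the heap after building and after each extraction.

Build heap: [12, 9, 0, 1, -3]
Extract 12: [9, 1, 0, -3, 12]
Extract 9: [1, -3, 0, 9, 12]
Extract 1: [0, -3, 1, 9, 12]
Extract 0: [-3, 0, 1, 9, 12]


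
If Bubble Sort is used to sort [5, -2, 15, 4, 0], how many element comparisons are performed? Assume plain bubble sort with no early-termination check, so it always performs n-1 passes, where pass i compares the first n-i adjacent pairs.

Pass 1: compare adjacent pairs (0,1)..(3,4) = 4 comparison(s), 3 swap(s) -> [-2, 5, 4, 0, 15]
Pass 2: compare adjacent pairs (0,1)..(2,3) = 3 comparison(s), 2 swap(s) -> [-2, 4, 0, 5, 15]
Pass 3: compare adjacent pairs (0,1)..(1,2) = 2 comparison(s), 1 swap(s) -> [-2, 0, 4, 5, 15]
Pass 4: compare adjacent pairs (0,1)..(0,1) = 1 comparison(s), 0 swap(s) -> [-2, 0, 4, 5, 15]
Total comparisons: 4 + 3 + 2 + 1 = 10


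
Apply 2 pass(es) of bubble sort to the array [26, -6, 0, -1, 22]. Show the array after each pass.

After pass 1: [-6, 0, -1, 22, 26] (4 swaps)
After pass 2: [-6, -1, 0, 22, 26] (1 swaps)
Total swaps: 5


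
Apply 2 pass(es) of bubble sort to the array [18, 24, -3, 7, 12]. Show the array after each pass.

After pass 1: [18, -3, 7, 12, 24] (3 swaps)
After pass 2: [-3, 7, 12, 18, 24] (3 swaps)
Total swaps: 6


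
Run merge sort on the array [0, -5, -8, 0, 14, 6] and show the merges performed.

Divide and conquer:
  Merge [-5] + [-8] -> [-8, -5]
  Merge [0] + [-8, -5] -> [-8, -5, 0]
  Merge [14] + [6] -> [6, 14]
  Merge [0] + [6, 14] -> [0, 6, 14]
  Merge [-8, -5, 0] + [0, 6, 14] -> [-8, -5, 0, 0, 6, 14]


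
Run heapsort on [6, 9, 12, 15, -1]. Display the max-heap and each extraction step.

Build heap: [15, 9, 12, 6, -1]
Extract 15: [12, 9, -1, 6, 15]
Extract 12: [9, 6, -1, 12, 15]
Extract 9: [6, -1, 9, 12, 15]
Extract 6: [-1, 6, 9, 12, 15]


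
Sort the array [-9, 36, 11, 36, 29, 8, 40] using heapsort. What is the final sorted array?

Build heap: [40, 36, 11, 36, 29, 8, -9]
Extract 40: [36, 36, 11, -9, 29, 8, 40]
Extract 36: [36, 29, 11, -9, 8, 36, 40]
Extract 36: [29, 8, 11, -9, 36, 36, 40]
Extract 29: [11, 8, -9, 29, 36, 36, 40]
Extract 11: [8, -9, 11, 29, 36, 36, 40]
Extract 8: [-9, 8, 11, 29, 36, 36, 40]


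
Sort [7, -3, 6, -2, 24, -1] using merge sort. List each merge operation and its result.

Divide and conquer:
  Merge [-3] + [6] -> [-3, 6]
  Merge [7] + [-3, 6] -> [-3, 6, 7]
  Merge [24] + [-1] -> [-1, 24]
  Merge [-2] + [-1, 24] -> [-2, -1, 24]
  Merge [-3, 6, 7] + [-2, -1, 24] -> [-3, -2, -1, 6, 7, 24]


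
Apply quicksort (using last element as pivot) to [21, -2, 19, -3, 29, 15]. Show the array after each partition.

Partition 1: pivot=15 at index 2 -> [-2, -3, 15, 21, 29, 19]
Partition 2: pivot=-3 at index 0 -> [-3, -2, 15, 21, 29, 19]
Partition 3: pivot=19 at index 3 -> [-3, -2, 15, 19, 29, 21]
Partition 4: pivot=21 at index 4 -> [-3, -2, 15, 19, 21, 29]


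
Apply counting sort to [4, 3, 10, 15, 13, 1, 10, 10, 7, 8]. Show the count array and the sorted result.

Count array: [0, 1, 0, 1, 1, 0, 0, 1, 1, 0, 3, 0, 0, 1, 0, 1]
(count[i] = number of elements equal to i)
Cumulative count: [0, 1, 1, 2, 3, 3, 3, 4, 5, 5, 8, 8, 8, 9, 9, 10]
Sorted: [1, 3, 4, 7, 8, 10, 10, 10, 13, 15]


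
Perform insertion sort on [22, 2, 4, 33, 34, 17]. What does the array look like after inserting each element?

First element 22 is already 'sorted'
Insert 2: shifted 1 elements -> [2, 22, 4, 33, 34, 17]
Insert 4: shifted 1 elements -> [2, 4, 22, 33, 34, 17]
Insert 33: shifted 0 elements -> [2, 4, 22, 33, 34, 17]
Insert 34: shifted 0 elements -> [2, 4, 22, 33, 34, 17]
Insert 17: shifted 3 elements -> [2, 4, 17, 22, 33, 34]


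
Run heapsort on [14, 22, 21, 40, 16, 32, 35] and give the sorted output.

Build heap: [40, 22, 35, 14, 16, 32, 21]
Extract 40: [35, 22, 32, 14, 16, 21, 40]
Extract 35: [32, 22, 21, 14, 16, 35, 40]
Extract 32: [22, 16, 21, 14, 32, 35, 40]
Extract 22: [21, 16, 14, 22, 32, 35, 40]
Extract 21: [16, 14, 21, 22, 32, 35, 40]
Extract 16: [14, 16, 21, 22, 32, 35, 40]


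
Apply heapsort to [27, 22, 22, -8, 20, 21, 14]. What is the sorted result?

Build heap: [27, 22, 22, -8, 20, 21, 14]
Extract 27: [22, 20, 22, -8, 14, 21, 27]
Extract 22: [22, 20, 21, -8, 14, 22, 27]
Extract 22: [21, 20, 14, -8, 22, 22, 27]
Extract 21: [20, -8, 14, 21, 22, 22, 27]
Extract 20: [14, -8, 20, 21, 22, 22, 27]
Extract 14: [-8, 14, 20, 21, 22, 22, 27]


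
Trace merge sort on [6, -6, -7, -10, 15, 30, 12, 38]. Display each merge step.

Divide and conquer:
  Merge [6] + [-6] -> [-6, 6]
  Merge [-7] + [-10] -> [-10, -7]
  Merge [-6, 6] + [-10, -7] -> [-10, -7, -6, 6]
  Merge [15] + [30] -> [15, 30]
  Merge [12] + [38] -> [12, 38]
  Merge [15, 30] + [12, 38] -> [12, 15, 30, 38]
  Merge [-10, -7, -6, 6] + [12, 15, 30, 38] -> [-10, -7, -6, 6, 12, 15, 30, 38]


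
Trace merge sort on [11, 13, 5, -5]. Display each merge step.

Divide and conquer:
  Merge [11] + [13] -> [11, 13]
  Merge [5] + [-5] -> [-5, 5]
  Merge [11, 13] + [-5, 5] -> [-5, 5, 11, 13]


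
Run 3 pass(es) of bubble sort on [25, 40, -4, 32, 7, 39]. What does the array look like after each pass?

After pass 1: [25, -4, 32, 7, 39, 40] (4 swaps)
After pass 2: [-4, 25, 7, 32, 39, 40] (2 swaps)
After pass 3: [-4, 7, 25, 32, 39, 40] (1 swaps)
Total swaps: 7


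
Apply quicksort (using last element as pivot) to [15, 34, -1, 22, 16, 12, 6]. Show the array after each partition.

Partition 1: pivot=6 at index 1 -> [-1, 6, 15, 22, 16, 12, 34]
Partition 2: pivot=34 at index 6 -> [-1, 6, 15, 22, 16, 12, 34]
Partition 3: pivot=12 at index 2 -> [-1, 6, 12, 22, 16, 15, 34]
Partition 4: pivot=15 at index 3 -> [-1, 6, 12, 15, 16, 22, 34]
Partition 5: pivot=22 at index 5 -> [-1, 6, 12, 15, 16, 22, 34]


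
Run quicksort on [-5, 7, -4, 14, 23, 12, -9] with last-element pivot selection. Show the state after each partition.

Partition 1: pivot=-9 at index 0 -> [-9, 7, -4, 14, 23, 12, -5]
Partition 2: pivot=-5 at index 1 -> [-9, -5, -4, 14, 23, 12, 7]
Partition 3: pivot=7 at index 3 -> [-9, -5, -4, 7, 23, 12, 14]
Partition 4: pivot=14 at index 5 -> [-9, -5, -4, 7, 12, 14, 23]


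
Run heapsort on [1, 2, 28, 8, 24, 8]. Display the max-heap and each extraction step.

Build heap: [28, 24, 8, 8, 2, 1]
Extract 28: [24, 8, 8, 1, 2, 28]
Extract 24: [8, 2, 8, 1, 24, 28]
Extract 8: [8, 2, 1, 8, 24, 28]
Extract 8: [2, 1, 8, 8, 24, 28]
Extract 2: [1, 2, 8, 8, 24, 28]


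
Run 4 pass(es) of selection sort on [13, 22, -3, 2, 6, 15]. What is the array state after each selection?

Pass 1: Select minimum -3 at index 2, swap -> [-3, 22, 13, 2, 6, 15]
Pass 2: Select minimum 2 at index 3, swap -> [-3, 2, 13, 22, 6, 15]
Pass 3: Select minimum 6 at index 4, swap -> [-3, 2, 6, 22, 13, 15]
Pass 4: Select minimum 13 at index 4, swap -> [-3, 2, 6, 13, 22, 15]


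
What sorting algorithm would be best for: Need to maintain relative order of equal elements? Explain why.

Best choice: Merge sort or Insertion sort
Reason: Both are stable; quicksort and heapsort are not stable


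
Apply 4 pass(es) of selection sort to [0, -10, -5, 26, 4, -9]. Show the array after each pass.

Pass 1: Select minimum -10 at index 1, swap -> [-10, 0, -5, 26, 4, -9]
Pass 2: Select minimum -9 at index 5, swap -> [-10, -9, -5, 26, 4, 0]
Pass 3: Select minimum -5 at index 2, swap -> [-10, -9, -5, 26, 4, 0]
Pass 4: Select minimum 0 at index 5, swap -> [-10, -9, -5, 0, 4, 26]
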